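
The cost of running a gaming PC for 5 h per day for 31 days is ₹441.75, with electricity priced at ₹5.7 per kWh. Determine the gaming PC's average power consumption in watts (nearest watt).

500 W

Energy = ₹441.75 ÷ ₹5.7/kWh = 77.5 kWh
Runtime = 5 h/day × 31 days = 155 h
Power = 77.5 kWh ÷ 155 h = 0.5 kW = 500 W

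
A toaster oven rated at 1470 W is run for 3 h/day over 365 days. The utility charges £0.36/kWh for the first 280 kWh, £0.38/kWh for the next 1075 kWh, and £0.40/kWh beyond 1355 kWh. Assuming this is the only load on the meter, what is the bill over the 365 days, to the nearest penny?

Runtime = 3 h/day × 365 days = 1095 h
Energy = 1.47 kW × 1095 h = 1609.65 kWh
Tier 1 (0–280 kWh): 280 × £0.36 = £100.8
Tier 2 (280–1355 kWh): 1075 × £0.38 = £408.5
Above 1355 kWh: 254.65 × £0.40 = £101.86
Bill = £611.16

£611.16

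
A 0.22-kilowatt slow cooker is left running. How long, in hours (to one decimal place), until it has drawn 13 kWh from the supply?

59.1 h

Hours = 13 kWh ÷ 0.22 kW = 59.1 h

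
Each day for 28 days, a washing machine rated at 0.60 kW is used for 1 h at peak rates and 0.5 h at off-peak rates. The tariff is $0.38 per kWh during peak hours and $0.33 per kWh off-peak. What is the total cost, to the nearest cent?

Peak energy = 0.6 kW × 1 h × 28 = 16.8 kWh
Off-peak energy = 0.6 kW × 0.5 h × 28 = 8.4 kWh
Cost = 16.8 × $0.38 + 8.4 × $0.33 = $6.384 + $2.772 = $9.16

$9.16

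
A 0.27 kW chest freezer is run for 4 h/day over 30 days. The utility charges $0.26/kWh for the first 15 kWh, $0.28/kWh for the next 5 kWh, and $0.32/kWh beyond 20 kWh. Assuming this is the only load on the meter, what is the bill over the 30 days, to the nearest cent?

Runtime = 4 h/day × 30 days = 120 h
Energy = 0.27 kW × 120 h = 32.4 kWh
Tier 1 (0–15 kWh): 15 × $0.26 = $3.9
Tier 2 (15–20 kWh): 5 × $0.28 = $1.4
Above 20 kWh: 12.4 × $0.32 = $3.968
Bill = $9.27

$9.27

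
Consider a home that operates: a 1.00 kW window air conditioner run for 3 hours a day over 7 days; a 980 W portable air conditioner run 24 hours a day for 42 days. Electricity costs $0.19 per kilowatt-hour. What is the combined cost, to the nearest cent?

window air conditioner: Runtime = 3 h/day × 7 days = 21 h
window air conditioner: 1 kW × 21 h = 21 kWh
portable air conditioner: Runtime = 24 h × 42 = 1008 h
portable air conditioner: 0.98 kW × 1008 h = 987.84 kWh
Total energy = 1008.84 kWh
Cost = 1008.84 × $0.19 = $191.68

$191.68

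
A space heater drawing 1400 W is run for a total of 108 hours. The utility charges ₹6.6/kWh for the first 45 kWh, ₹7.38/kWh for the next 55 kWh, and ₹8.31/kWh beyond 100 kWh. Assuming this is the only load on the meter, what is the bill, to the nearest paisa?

₹1128.37

Energy = 1.4 kW × 108 h = 151.2 kWh
Tier 1 (0–45 kWh): 45 × ₹6.6 = ₹297
Tier 2 (45–100 kWh): 55 × ₹7.38 = ₹405.9
Above 100 kWh: 51.2 × ₹8.31 = ₹425.472
Bill = ₹1128.37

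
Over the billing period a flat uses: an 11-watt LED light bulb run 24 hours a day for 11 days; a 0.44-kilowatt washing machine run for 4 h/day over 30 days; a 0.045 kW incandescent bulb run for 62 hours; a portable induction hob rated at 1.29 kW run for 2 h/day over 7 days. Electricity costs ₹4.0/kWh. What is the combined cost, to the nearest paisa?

₹306.22

LED light bulb: Runtime = 24 h × 11 = 264 h
LED light bulb: 0.011 kW × 264 h = 2.904 kWh
washing machine: Runtime = 4 h/day × 30 days = 120 h
washing machine: 0.44 kW × 120 h = 52.8 kWh
incandescent bulb: 0.045 kW × 62 h = 2.79 kWh
portable induction hob: Runtime = 2 h/day × 7 days = 14 h
portable induction hob: 1.29 kW × 14 h = 18.06 kWh
Total energy = 76.554 kWh
Cost = 76.554 × ₹4.0 = ₹306.22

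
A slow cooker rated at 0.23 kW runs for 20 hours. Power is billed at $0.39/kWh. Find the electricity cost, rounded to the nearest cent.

Energy = 0.23 kW × 20 h = 4.6 kWh
Cost = 4.6 kWh × $0.39/kWh = $1.79

$1.79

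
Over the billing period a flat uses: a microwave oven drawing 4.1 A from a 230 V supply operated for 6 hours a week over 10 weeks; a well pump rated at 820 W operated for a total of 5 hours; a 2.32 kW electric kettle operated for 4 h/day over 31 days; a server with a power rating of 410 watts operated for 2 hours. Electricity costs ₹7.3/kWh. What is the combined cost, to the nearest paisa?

microwave oven: Power = 4.1 A × 230 V = 943 W = 0.943 kW
microwave oven: Runtime = 6 h/week × 10 weeks = 60 h
microwave oven: 0.943 kW × 60 h = 56.58 kWh
well pump: 0.82 kW × 5 h = 4.1 kWh
electric kettle: Runtime = 4 h/day × 31 days = 124 h
electric kettle: 2.32 kW × 124 h = 287.68 kWh
server: 0.41 kW × 2 h = 0.82 kWh
Total energy = 349.18 kWh
Cost = 349.18 × ₹7.3 = ₹2549.01

₹2549.01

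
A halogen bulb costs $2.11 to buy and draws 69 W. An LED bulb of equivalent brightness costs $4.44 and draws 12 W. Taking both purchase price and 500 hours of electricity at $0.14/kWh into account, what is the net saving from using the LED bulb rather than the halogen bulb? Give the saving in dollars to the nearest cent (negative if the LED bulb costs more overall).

halogen bulb: $2.11 + (69/1000) kW × 500 h × $0.14 = $2.11 + $4.83 = $6.94
LED bulb: $4.44 + (12/1000) kW × 500 h × $0.14 = $4.44 + $0.84 = $5.28
Saving = $6.94 − $5.28 = $1.66

$1.66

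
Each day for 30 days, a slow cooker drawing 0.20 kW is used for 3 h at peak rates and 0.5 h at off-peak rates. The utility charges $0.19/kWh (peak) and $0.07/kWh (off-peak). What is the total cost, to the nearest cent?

Peak energy = 0.2 kW × 3 h × 30 = 18 kWh
Off-peak energy = 0.2 kW × 0.5 h × 30 = 3 kWh
Cost = 18 × $0.19 + 3 × $0.07 = $3.42 + $0.21 = $3.63

$3.63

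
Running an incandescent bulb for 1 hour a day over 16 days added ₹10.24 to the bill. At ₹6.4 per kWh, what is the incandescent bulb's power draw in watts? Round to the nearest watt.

Energy = ₹10.24 ÷ ₹6.4/kWh = 1.6 kWh
Runtime = 1 h/day × 16 days = 16 h
Power = 1.6 kWh ÷ 16 h = 0.1 kW = 100 W

100 W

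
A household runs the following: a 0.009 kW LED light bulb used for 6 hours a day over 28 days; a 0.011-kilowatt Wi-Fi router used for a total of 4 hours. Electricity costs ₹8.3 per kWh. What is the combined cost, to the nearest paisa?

₹12.91

LED light bulb: Runtime = 6 h/day × 28 days = 168 h
LED light bulb: 0.009 kW × 168 h = 1.512 kWh
Wi-Fi router: 0.011 kW × 4 h = 0.044 kWh
Total energy = 1.556 kWh
Cost = 1.556 × ₹8.3 = ₹12.91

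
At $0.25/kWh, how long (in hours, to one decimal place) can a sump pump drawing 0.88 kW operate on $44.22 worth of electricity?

Energy available = $44.22 ÷ $0.25/kWh = 176.88 kWh
Hours = 176.88 kWh ÷ 0.88 kW = 201.0 h

201.0 h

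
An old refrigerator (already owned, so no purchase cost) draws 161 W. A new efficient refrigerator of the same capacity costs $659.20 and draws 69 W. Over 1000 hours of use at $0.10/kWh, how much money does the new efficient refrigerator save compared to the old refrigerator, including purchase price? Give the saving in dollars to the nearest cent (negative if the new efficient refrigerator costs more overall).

-$650.00

old refrigerator: $0.00 + (161/1000) kW × 1000 h × $0.10 = $0.00 + $16.1 = $16.1
new efficient refrigerator: $659.20 + (69/1000) kW × 1000 h × $0.10 = $659.20 + $6.9 = $666.1
Saving = $16.1 − $666.1 = −$650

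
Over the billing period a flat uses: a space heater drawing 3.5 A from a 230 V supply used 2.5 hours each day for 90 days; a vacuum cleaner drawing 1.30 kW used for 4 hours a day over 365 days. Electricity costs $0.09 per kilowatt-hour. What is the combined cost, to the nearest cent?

$187.12

space heater: Power = 3.5 A × 230 V = 805 W = 0.805 kW
space heater: Runtime = 2.5 h/day × 90 days = 225 h
space heater: 0.805 kW × 225 h = 181.125 kWh
vacuum cleaner: Runtime = 4 h/day × 365 days = 1460 h
vacuum cleaner: 1.3 kW × 1460 h = 1898 kWh
Total energy = 2079.125 kWh
Cost = 2079.125 × $0.09 = $187.12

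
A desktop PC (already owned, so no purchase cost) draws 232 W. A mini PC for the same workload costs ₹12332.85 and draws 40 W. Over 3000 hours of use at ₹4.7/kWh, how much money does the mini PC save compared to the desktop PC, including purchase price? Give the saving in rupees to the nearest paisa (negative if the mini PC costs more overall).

desktop PC: ₹0.00 + (232/1000) kW × 3000 h × ₹4.7 = ₹0.00 + ₹3271.2 = ₹3271.2
mini PC: ₹12332.85 + (40/1000) kW × 3000 h × ₹4.7 = ₹12332.85 + ₹564 = ₹12896.85
Saving = ₹3271.2 − ₹12896.85 = −₹9625.65

-₹9625.65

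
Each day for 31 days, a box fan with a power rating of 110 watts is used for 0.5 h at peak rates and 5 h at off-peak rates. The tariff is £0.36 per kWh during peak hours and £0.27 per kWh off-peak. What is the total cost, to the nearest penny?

Peak energy = 0.11 kW × 0.5 h × 31 = 1.705 kWh
Off-peak energy = 0.11 kW × 5 h × 31 = 17.05 kWh
Cost = 1.705 × £0.36 + 17.05 × £0.27 = £0.6138 + £4.6035 = £5.22

£5.22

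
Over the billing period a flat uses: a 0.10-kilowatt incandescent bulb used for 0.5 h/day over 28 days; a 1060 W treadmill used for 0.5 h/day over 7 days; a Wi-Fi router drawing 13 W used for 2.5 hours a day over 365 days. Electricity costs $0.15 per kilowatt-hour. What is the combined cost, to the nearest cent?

incandescent bulb: Runtime = 0.5 h/day × 28 days = 14 h
incandescent bulb: 0.1 kW × 14 h = 1.4 kWh
treadmill: Runtime = 0.5 h/day × 7 days = 3.5 h
treadmill: 1.06 kW × 3.5 h = 3.71 kWh
Wi-Fi router: Runtime = 2.5 h/day × 365 days = 912.5 h
Wi-Fi router: 0.013 kW × 912.5 h = 11.8625 kWh
Total energy = 16.9725 kWh
Cost = 16.9725 × $0.15 = $2.55

$2.55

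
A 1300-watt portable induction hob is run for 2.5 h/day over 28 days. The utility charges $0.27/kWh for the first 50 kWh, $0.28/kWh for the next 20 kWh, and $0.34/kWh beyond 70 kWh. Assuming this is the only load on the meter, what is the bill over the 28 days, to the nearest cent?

$26.24

Runtime = 2.5 h/day × 28 days = 70 h
Energy = 1.3 kW × 70 h = 91 kWh
Tier 1 (0–50 kWh): 50 × $0.27 = $13.5
Tier 2 (50–70 kWh): 20 × $0.28 = $5.6
Above 70 kWh: 21 × $0.34 = $7.14
Bill = $26.24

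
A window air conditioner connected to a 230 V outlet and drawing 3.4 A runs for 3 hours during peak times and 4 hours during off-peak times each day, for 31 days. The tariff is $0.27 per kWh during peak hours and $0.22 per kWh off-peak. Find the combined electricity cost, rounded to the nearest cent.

$40.97

Power = 3.4 A × 230 V = 782 W = 0.782 kW
Peak energy = 0.782 kW × 3 h × 31 = 72.726 kWh
Off-peak energy = 0.782 kW × 4 h × 31 = 96.968 kWh
Cost = 72.726 × $0.27 + 96.968 × $0.22 = $19.63602 + $21.33296 = $40.97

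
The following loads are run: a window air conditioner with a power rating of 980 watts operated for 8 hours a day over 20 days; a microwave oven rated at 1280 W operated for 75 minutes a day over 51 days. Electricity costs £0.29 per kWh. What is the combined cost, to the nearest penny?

window air conditioner: Runtime = 8 h/day × 20 days = 160 h
window air conditioner: 0.98 kW × 160 h = 156.8 kWh
microwave oven: Runtime = 75 min × 51 = 3825 min = 63.75 h
microwave oven: 1.28 kW × 63.75 h = 81.6 kWh
Total energy = 238.4 kWh
Cost = 238.4 × £0.29 = £69.14

£69.14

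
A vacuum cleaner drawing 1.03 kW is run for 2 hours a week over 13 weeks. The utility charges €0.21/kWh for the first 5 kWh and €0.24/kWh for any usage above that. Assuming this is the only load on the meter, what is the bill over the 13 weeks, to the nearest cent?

Runtime = 2 h/week × 13 weeks = 26 h
Energy = 1.03 kW × 26 h = 26.78 kWh
Tier 1 (0–5 kWh): 5 × €0.21 = €1.05
Above 5 kWh: 21.78 × €0.24 = €5.2272
Bill = €6.28

€6.28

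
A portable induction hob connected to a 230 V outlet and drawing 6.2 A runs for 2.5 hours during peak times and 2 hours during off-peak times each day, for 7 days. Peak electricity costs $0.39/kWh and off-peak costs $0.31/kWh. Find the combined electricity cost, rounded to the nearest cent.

Power = 6.2 A × 230 V = 1426 W = 1.426 kW
Peak energy = 1.426 kW × 2.5 h × 7 = 24.955 kWh
Off-peak energy = 1.426 kW × 2 h × 7 = 19.964 kWh
Cost = 24.955 × $0.39 + 19.964 × $0.31 = $9.73245 + $6.18884 = $15.92

$15.92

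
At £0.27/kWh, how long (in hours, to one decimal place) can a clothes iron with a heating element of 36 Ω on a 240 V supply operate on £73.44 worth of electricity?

170.0 h

Power = V²/R = 240²/36 = 1600 W = 1.6 kW
Energy available = £73.44 ÷ £0.27/kWh = 272 kWh
Hours = 272 kWh ÷ 1.6 kW = 170.0 h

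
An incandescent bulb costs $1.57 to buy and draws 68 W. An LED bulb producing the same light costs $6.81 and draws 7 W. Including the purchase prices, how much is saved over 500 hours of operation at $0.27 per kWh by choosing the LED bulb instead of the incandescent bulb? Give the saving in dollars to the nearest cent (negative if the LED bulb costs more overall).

incandescent bulb: $1.57 + (68/1000) kW × 500 h × $0.27 = $1.57 + $9.18 = $10.75
LED bulb: $6.81 + (7/1000) kW × 500 h × $0.27 = $6.81 + $0.945 = $7.755
Saving = $10.75 − $7.755 = $2.995 → $3.00

$3.00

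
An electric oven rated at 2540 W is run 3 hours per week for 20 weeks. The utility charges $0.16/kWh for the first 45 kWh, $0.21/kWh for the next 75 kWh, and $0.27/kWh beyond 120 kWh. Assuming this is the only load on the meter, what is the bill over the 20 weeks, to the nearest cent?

$31.70

Runtime = 3 h/week × 20 weeks = 60 h
Energy = 2.54 kW × 60 h = 152.4 kWh
Tier 1 (0–45 kWh): 45 × $0.16 = $7.2
Tier 2 (45–120 kWh): 75 × $0.21 = $15.75
Above 120 kWh: 32.4 × $0.27 = $8.748
Bill = $31.70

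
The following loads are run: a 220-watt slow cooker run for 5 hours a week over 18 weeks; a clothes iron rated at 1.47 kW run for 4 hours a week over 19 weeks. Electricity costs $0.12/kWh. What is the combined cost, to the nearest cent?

slow cooker: Runtime = 5 h/week × 18 weeks = 90 h
slow cooker: 0.22 kW × 90 h = 19.8 kWh
clothes iron: Runtime = 4 h/week × 19 weeks = 76 h
clothes iron: 1.47 kW × 76 h = 111.72 kWh
Total energy = 131.52 kWh
Cost = 131.52 × $0.12 = $15.78

$15.78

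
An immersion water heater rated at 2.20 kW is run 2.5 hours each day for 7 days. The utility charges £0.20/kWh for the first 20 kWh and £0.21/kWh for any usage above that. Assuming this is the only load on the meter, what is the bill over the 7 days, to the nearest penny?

Runtime = 2.5 h/day × 7 days = 17.5 h
Energy = 2.2 kW × 17.5 h = 38.5 kWh
Tier 1 (0–20 kWh): 20 × £0.20 = £4
Above 20 kWh: 18.5 × £0.21 = £3.885
Bill = £7.89

£7.89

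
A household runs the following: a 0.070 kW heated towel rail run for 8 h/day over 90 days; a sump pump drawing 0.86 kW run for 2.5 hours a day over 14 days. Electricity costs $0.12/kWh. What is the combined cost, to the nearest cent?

$9.66

heated towel rail: Runtime = 8 h/day × 90 days = 720 h
heated towel rail: 0.07 kW × 720 h = 50.4 kWh
sump pump: Runtime = 2.5 h/day × 14 days = 35 h
sump pump: 0.86 kW × 35 h = 30.1 kWh
Total energy = 80.5 kWh
Cost = 80.5 × $0.12 = $9.66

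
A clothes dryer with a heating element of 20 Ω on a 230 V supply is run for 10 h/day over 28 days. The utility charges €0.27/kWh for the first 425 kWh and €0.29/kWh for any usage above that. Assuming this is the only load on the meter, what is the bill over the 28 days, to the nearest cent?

Power = V²/R = 230²/20 = 2645 W = 2.645 kW
Runtime = 10 h/day × 28 days = 280 h
Energy = 2.645 kW × 280 h = 740.6 kWh
Tier 1 (0–425 kWh): 425 × €0.27 = €114.75
Above 425 kWh: 315.6 × €0.29 = €91.524
Bill = €206.27

€206.27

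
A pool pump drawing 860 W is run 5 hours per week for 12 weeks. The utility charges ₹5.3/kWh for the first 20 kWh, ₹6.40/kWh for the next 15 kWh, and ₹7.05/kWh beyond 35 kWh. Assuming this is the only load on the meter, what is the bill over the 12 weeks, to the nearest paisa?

Runtime = 5 h/week × 12 weeks = 60 h
Energy = 0.86 kW × 60 h = 51.6 kWh
Tier 1 (0–20 kWh): 20 × ₹5.3 = ₹106
Tier 2 (20–35 kWh): 15 × ₹6.40 = ₹96
Above 35 kWh: 16.6 × ₹7.05 = ₹117.03
Bill = ₹319.03

₹319.03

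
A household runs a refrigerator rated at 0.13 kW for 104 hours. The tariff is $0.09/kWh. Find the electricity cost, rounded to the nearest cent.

Energy = 0.13 kW × 104 h = 13.52 kWh
Cost = 13.52 kWh × $0.09/kWh = $1.22

$1.22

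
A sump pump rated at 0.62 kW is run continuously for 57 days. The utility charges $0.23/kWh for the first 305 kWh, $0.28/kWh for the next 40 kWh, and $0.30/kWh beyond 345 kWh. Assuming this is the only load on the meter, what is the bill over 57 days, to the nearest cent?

$232.30

Runtime = 24 h × 57 = 1368 h
Energy = 0.62 kW × 1368 h = 848.16 kWh
Tier 1 (0–305 kWh): 305 × $0.23 = $70.15
Tier 2 (305–345 kWh): 40 × $0.28 = $11.2
Above 345 kWh: 503.16 × $0.30 = $150.948
Bill = $232.30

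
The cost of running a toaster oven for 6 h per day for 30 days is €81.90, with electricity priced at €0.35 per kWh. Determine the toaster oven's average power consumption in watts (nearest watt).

Energy = €81.90 ÷ €0.35/kWh = 234 kWh
Runtime = 6 h/day × 30 days = 180 h
Power = 234 kWh ÷ 180 h = 1.3 kW = 1300 W

1300 W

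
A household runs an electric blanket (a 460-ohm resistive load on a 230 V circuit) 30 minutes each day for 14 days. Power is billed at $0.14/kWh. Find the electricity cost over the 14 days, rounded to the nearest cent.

$0.11

Power = V²/R = 230²/460 = 115 W = 0.115 kW
Runtime = 30 min × 14 = 420 min = 7 h
Energy = 0.115 kW × 7 h = 0.805 kWh
Cost = 0.805 kWh × $0.14/kWh = $0.11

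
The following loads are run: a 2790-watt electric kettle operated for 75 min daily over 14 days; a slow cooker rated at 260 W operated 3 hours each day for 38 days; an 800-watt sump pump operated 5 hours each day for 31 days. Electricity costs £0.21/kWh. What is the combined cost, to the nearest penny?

£42.52

electric kettle: Runtime = 75 min × 14 = 1050 min = 17.5 h
electric kettle: 2.79 kW × 17.5 h = 48.825 kWh
slow cooker: Runtime = 3 h/day × 38 days = 114 h
slow cooker: 0.26 kW × 114 h = 29.64 kWh
sump pump: Runtime = 5 h/day × 31 days = 155 h
sump pump: 0.8 kW × 155 h = 124 kWh
Total energy = 202.465 kWh
Cost = 202.465 × £0.21 = £42.52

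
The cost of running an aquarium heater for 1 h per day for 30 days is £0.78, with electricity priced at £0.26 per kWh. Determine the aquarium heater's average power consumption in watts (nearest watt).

100 W

Energy = £0.78 ÷ £0.26/kWh = 3 kWh
Runtime = 1 h/day × 30 days = 30 h
Power = 3 kWh ÷ 30 h = 0.1 kW = 100 W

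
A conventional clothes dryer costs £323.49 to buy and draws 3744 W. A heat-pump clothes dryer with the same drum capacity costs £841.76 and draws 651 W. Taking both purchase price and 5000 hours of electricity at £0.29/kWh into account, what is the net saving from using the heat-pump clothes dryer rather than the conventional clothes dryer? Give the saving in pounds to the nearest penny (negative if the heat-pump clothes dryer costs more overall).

conventional clothes dryer: £323.49 + (3744/1000) kW × 5000 h × £0.29 = £323.49 + £5428.8 = £5752.29
heat-pump clothes dryer: £841.76 + (651/1000) kW × 5000 h × £0.29 = £841.76 + £943.95 = £1785.71
Saving = £5752.29 − £1785.71 = £3966.58

£3966.58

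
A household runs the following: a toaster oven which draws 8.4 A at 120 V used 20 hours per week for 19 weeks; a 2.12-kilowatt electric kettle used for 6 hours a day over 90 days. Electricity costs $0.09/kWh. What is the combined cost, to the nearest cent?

toaster oven: Power = 8.4 A × 120 V = 1008 W = 1.008 kW
toaster oven: Runtime = 20 h/week × 19 weeks = 380 h
toaster oven: 1.008 kW × 380 h = 383.04 kWh
electric kettle: Runtime = 6 h/day × 90 days = 540 h
electric kettle: 2.12 kW × 540 h = 1144.8 kWh
Total energy = 1527.84 kWh
Cost = 1527.84 × $0.09 = $137.51

$137.51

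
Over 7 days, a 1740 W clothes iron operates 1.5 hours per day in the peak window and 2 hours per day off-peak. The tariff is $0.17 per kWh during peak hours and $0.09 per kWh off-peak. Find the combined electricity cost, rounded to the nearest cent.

$5.30

Peak energy = 1.74 kW × 1.5 h × 7 = 18.27 kWh
Off-peak energy = 1.74 kW × 2 h × 7 = 24.36 kWh
Cost = 18.27 × $0.17 + 24.36 × $0.09 = $3.1059 + $2.1924 = $5.30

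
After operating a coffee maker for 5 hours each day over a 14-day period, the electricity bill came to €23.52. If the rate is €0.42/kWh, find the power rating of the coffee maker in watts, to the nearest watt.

Energy = €23.52 ÷ €0.42/kWh = 56 kWh
Runtime = 5 h/day × 14 days = 70 h
Power = 56 kWh ÷ 70 h = 0.8 kW = 800 W

800 W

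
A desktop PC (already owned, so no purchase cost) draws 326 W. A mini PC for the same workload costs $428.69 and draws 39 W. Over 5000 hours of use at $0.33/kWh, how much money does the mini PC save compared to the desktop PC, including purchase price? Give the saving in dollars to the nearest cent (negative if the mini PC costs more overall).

$44.86

desktop PC: $0.00 + (326/1000) kW × 5000 h × $0.33 = $0.00 + $537.9 = $537.9
mini PC: $428.69 + (39/1000) kW × 5000 h × $0.33 = $428.69 + $64.35 = $493.04
Saving = $537.9 − $493.04 = $44.86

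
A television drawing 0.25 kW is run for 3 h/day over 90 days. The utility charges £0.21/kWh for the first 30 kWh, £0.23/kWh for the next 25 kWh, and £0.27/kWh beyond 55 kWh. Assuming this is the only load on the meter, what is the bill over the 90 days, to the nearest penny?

£15.43

Runtime = 3 h/day × 90 days = 270 h
Energy = 0.25 kW × 270 h = 67.5 kWh
Tier 1 (0–30 kWh): 30 × £0.21 = £6.3
Tier 2 (30–55 kWh): 25 × £0.23 = £5.75
Above 55 kWh: 12.5 × £0.27 = £3.375
Bill = £15.43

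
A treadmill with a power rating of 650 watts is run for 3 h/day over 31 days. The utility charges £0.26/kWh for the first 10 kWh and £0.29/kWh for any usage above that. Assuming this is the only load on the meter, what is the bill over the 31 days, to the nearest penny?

£17.23

Runtime = 3 h/day × 31 days = 93 h
Energy = 0.65 kW × 93 h = 60.45 kWh
Tier 1 (0–10 kWh): 10 × £0.26 = £2.6
Above 10 kWh: 50.45 × £0.29 = £14.6305
Bill = £17.23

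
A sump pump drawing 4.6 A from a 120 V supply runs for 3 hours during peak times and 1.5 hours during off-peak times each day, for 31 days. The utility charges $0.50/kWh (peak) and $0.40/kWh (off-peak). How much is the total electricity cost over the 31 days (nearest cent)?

$35.94

Power = 4.6 A × 120 V = 552 W = 0.552 kW
Peak energy = 0.552 kW × 3 h × 31 = 51.336 kWh
Off-peak energy = 0.552 kW × 1.5 h × 31 = 25.668 kWh
Cost = 51.336 × $0.50 + 25.668 × $0.40 = $25.668 + $10.2672 = $35.94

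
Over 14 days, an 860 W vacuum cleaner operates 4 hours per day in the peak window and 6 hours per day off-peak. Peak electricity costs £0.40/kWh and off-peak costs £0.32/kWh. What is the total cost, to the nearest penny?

£42.38

Peak energy = 0.86 kW × 4 h × 14 = 48.16 kWh
Off-peak energy = 0.86 kW × 6 h × 14 = 72.24 kWh
Cost = 48.16 × £0.40 + 72.24 × £0.32 = £19.264 + £23.1168 = £42.38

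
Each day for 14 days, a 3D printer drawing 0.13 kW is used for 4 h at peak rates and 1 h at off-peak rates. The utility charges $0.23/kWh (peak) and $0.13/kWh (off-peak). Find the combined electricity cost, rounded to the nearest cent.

$1.91

Peak energy = 0.13 kW × 4 h × 14 = 7.28 kWh
Off-peak energy = 0.13 kW × 1 h × 14 = 1.82 kWh
Cost = 7.28 × $0.23 + 1.82 × $0.13 = $1.6744 + $0.2366 = $1.91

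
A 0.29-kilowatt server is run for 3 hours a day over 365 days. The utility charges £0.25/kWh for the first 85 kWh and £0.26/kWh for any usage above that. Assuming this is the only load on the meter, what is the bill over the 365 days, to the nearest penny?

Runtime = 3 h/day × 365 days = 1095 h
Energy = 0.29 kW × 1095 h = 317.55 kWh
Tier 1 (0–85 kWh): 85 × £0.25 = £21.25
Above 85 kWh: 232.55 × £0.26 = £60.463
Bill = £81.71

£81.71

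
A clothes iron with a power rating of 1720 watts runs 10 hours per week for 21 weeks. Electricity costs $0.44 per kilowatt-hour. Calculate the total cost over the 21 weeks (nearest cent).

Runtime = 10 h/week × 21 weeks = 210 h
Energy = 1.72 kW × 210 h = 361.2 kWh
Cost = 361.2 kWh × $0.44/kWh = $158.93

$158.93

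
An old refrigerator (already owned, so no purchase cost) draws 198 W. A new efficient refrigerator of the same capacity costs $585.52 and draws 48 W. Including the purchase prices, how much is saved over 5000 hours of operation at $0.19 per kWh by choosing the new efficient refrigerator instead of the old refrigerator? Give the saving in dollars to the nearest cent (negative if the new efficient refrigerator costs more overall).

-$443.02

old refrigerator: $0.00 + (198/1000) kW × 5000 h × $0.19 = $0.00 + $188.1 = $188.1
new efficient refrigerator: $585.52 + (48/1000) kW × 5000 h × $0.19 = $585.52 + $45.6 = $631.12
Saving = $188.1 − $631.12 = −$443.02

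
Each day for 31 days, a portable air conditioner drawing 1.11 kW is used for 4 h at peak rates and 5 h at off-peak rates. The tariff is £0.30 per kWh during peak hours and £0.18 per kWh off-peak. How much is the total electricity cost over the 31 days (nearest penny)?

£72.26

Peak energy = 1.11 kW × 4 h × 31 = 137.64 kWh
Off-peak energy = 1.11 kW × 5 h × 31 = 172.05 kWh
Cost = 137.64 × £0.30 + 172.05 × £0.18 = £41.292 + £30.969 = £72.26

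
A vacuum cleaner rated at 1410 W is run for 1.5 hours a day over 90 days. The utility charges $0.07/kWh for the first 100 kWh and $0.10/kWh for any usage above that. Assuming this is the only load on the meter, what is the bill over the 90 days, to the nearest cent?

Runtime = 1.5 h/day × 90 days = 135 h
Energy = 1.41 kW × 135 h = 190.35 kWh
Tier 1 (0–100 kWh): 100 × $0.07 = $7
Above 100 kWh: 90.35 × $0.10 = $9.035
Bill = $16.04

$16.04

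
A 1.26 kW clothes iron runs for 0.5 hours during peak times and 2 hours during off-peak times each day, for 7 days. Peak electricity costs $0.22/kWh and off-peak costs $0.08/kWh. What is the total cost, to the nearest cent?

$2.38

Peak energy = 1.26 kW × 0.5 h × 7 = 4.41 kWh
Off-peak energy = 1.26 kW × 2 h × 7 = 17.64 kWh
Cost = 4.41 × $0.22 + 17.64 × $0.08 = $0.9702 + $1.4112 = $2.38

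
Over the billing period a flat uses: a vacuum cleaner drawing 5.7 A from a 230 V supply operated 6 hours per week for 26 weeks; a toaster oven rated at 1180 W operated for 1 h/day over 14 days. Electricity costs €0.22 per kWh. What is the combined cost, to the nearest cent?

€48.63

vacuum cleaner: Power = 5.7 A × 230 V = 1311 W = 1.311 kW
vacuum cleaner: Runtime = 6 h/week × 26 weeks = 156 h
vacuum cleaner: 1.311 kW × 156 h = 204.516 kWh
toaster oven: Runtime = 1 h/day × 14 days = 14 h
toaster oven: 1.18 kW × 14 h = 16.52 kWh
Total energy = 221.036 kWh
Cost = 221.036 × €0.22 = €48.63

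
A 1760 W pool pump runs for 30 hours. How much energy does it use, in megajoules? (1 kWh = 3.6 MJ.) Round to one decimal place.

190.1 MJ

Energy = 1.76 kW × 30 h = 52.8 kWh
= 52.8 × 3.6 MJ = 190.1 MJ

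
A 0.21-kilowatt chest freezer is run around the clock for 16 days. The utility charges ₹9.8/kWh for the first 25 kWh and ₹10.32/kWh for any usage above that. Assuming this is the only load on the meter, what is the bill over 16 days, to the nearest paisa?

₹819.20

Runtime = 24 h × 16 = 384 h
Energy = 0.21 kW × 384 h = 80.64 kWh
Tier 1 (0–25 kWh): 25 × ₹9.8 = ₹245
Above 25 kWh: 55.64 × ₹10.32 = ₹574.2048
Bill = ₹819.20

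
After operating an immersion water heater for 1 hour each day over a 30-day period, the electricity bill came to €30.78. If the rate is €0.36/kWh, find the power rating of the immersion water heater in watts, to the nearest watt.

Energy = €30.78 ÷ €0.36/kWh = 85.5 kWh
Runtime = 1 h/day × 30 days = 30 h
Power = 85.5 kWh ÷ 30 h = 2.85 kW = 2850 W

2850 W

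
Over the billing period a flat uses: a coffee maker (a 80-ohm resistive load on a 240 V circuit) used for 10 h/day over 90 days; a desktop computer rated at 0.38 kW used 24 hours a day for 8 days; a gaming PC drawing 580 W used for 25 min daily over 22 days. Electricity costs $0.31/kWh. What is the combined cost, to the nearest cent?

coffee maker: Power = V²/R = 240²/80 = 720 W = 0.72 kW
coffee maker: Runtime = 10 h/day × 90 days = 900 h
coffee maker: 0.72 kW × 900 h = 648 kWh
desktop computer: Runtime = 24 h × 8 = 192 h
desktop computer: 0.38 kW × 192 h = 72.96 kWh
gaming PC: Runtime = 25 min × 22 = 550 min = 9.166666… h
gaming PC: 0.58 kW × 9.166666… h = 5.316666… kWh
Total energy = 726.276666… kWh
Cost = 726.276666… × $0.31 = $225.15

$225.15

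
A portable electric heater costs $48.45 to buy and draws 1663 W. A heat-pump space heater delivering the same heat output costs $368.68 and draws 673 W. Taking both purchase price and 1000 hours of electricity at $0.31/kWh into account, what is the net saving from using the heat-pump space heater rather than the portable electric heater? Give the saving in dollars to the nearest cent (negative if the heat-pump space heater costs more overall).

-$13.33

portable electric heater: $48.45 + (1663/1000) kW × 1000 h × $0.31 = $48.45 + $515.53 = $563.98
heat-pump space heater: $368.68 + (673/1000) kW × 1000 h × $0.31 = $368.68 + $208.63 = $577.31
Saving = $563.98 − $577.31 = −$13.33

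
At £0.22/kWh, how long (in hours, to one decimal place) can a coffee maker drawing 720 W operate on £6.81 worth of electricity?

43.0 h

Energy available = £6.81 ÷ £0.22/kWh = 30.9545 kWh
Hours = 30.9545 kWh ÷ 0.72 kW = 43.0 h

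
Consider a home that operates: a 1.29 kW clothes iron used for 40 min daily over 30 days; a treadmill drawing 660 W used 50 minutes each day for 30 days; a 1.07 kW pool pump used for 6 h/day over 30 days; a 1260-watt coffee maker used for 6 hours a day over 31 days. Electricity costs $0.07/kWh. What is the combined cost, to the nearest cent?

$32.85

clothes iron: Runtime = 40 min × 30 = 1200 min = 20 h
clothes iron: 1.29 kW × 20 h = 25.8 kWh
treadmill: Runtime = 50 min × 30 = 1500 min = 25 h
treadmill: 0.66 kW × 25 h = 16.5 kWh
pool pump: Runtime = 6 h/day × 30 days = 180 h
pool pump: 1.07 kW × 180 h = 192.6 kWh
coffee maker: Runtime = 6 h/day × 31 days = 186 h
coffee maker: 1.26 kW × 186 h = 234.36 kWh
Total energy = 469.26 kWh
Cost = 469.26 × $0.07 = $32.85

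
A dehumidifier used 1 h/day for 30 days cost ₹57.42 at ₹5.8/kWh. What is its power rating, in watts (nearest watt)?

330 W

Energy = ₹57.42 ÷ ₹5.8/kWh = 9.9 kWh
Runtime = 1 h/day × 30 days = 30 h
Power = 9.9 kWh ÷ 30 h = 0.33 kW = 330 W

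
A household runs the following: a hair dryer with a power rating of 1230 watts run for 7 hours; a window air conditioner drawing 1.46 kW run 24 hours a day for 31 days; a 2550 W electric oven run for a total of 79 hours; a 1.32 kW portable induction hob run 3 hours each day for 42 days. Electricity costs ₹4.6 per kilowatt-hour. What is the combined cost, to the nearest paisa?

₹6728.05

hair dryer: 1.23 kW × 7 h = 8.61 kWh
window air conditioner: Runtime = 24 h × 31 = 744 h
window air conditioner: 1.46 kW × 744 h = 1086.24 kWh
electric oven: 2.55 kW × 79 h = 201.45 kWh
portable induction hob: Runtime = 3 h/day × 42 days = 126 h
portable induction hob: 1.32 kW × 126 h = 166.32 kWh
Total energy = 1462.62 kWh
Cost = 1462.62 × ₹4.6 = ₹6728.05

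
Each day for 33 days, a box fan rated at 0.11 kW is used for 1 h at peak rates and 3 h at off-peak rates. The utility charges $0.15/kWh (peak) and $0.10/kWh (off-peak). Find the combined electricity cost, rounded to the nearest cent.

Peak energy = 0.11 kW × 1 h × 33 = 3.63 kWh
Off-peak energy = 0.11 kW × 3 h × 33 = 10.89 kWh
Cost = 3.63 × $0.15 + 10.89 × $0.10 = $0.5445 + $1.089 = $1.63

$1.63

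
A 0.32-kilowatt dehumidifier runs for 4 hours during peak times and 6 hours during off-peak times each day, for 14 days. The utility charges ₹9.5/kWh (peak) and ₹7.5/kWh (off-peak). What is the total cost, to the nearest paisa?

₹371.84

Peak energy = 0.32 kW × 4 h × 14 = 17.92 kWh
Off-peak energy = 0.32 kW × 6 h × 14 = 26.88 kWh
Cost = 17.92 × ₹9.5 + 26.88 × ₹7.5 = ₹170.24 + ₹201.6 = ₹371.84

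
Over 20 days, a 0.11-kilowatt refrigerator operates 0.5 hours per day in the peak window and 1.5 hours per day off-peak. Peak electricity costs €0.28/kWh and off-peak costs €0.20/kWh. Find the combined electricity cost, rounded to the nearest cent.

Peak energy = 0.11 kW × 0.5 h × 20 = 1.1 kWh
Off-peak energy = 0.11 kW × 1.5 h × 20 = 3.3 kWh
Cost = 1.1 × €0.28 + 3.3 × €0.20 = €0.308 + €0.66 = €0.97

€0.97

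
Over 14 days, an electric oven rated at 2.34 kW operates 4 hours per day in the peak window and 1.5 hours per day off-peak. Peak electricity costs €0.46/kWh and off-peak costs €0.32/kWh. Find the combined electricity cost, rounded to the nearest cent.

Peak energy = 2.34 kW × 4 h × 14 = 131.04 kWh
Off-peak energy = 2.34 kW × 1.5 h × 14 = 49.14 kWh
Cost = 131.04 × €0.46 + 49.14 × €0.32 = €60.2784 + €15.7248 = €76.00

€76.00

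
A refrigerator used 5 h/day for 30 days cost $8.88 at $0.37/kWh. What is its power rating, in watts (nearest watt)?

160 W

Energy = $8.88 ÷ $0.37/kWh = 24 kWh
Runtime = 5 h/day × 30 days = 150 h
Power = 24 kWh ÷ 150 h = 0.16 kW = 160 W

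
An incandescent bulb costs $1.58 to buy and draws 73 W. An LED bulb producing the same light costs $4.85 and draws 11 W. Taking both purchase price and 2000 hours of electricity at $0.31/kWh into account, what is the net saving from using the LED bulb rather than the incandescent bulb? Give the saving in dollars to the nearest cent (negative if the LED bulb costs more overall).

incandescent bulb: $1.58 + (73/1000) kW × 2000 h × $0.31 = $1.58 + $45.26 = $46.84
LED bulb: $4.85 + (11/1000) kW × 2000 h × $0.31 = $4.85 + $6.82 = $11.67
Saving = $46.84 − $11.67 = $35.17

$35.17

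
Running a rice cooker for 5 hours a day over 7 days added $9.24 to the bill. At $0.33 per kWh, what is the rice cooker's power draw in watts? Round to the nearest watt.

800 W

Energy = $9.24 ÷ $0.33/kWh = 28 kWh
Runtime = 5 h/day × 7 days = 35 h
Power = 28 kWh ÷ 35 h = 0.8 kW = 800 W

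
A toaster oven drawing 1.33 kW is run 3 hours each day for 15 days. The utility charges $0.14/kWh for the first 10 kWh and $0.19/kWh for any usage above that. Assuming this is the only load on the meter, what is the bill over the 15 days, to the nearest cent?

Runtime = 3 h/day × 15 days = 45 h
Energy = 1.33 kW × 45 h = 59.85 kWh
Tier 1 (0–10 kWh): 10 × $0.14 = $1.4
Above 10 kWh: 49.85 × $0.19 = $9.4715
Bill = $10.87

$10.87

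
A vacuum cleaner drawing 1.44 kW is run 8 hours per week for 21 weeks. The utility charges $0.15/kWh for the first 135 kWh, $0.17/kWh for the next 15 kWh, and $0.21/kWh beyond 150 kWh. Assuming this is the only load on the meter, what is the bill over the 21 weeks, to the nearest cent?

$42.10

Runtime = 8 h/week × 21 weeks = 168 h
Energy = 1.44 kW × 168 h = 241.92 kWh
Tier 1 (0–135 kWh): 135 × $0.15 = $20.25
Tier 2 (135–150 kWh): 15 × $0.17 = $2.55
Above 150 kWh: 91.92 × $0.21 = $19.3032
Bill = $42.10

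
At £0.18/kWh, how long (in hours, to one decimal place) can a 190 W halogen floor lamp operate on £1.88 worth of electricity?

Energy available = £1.88 ÷ £0.18/kWh = 10.4444 kWh
Hours = 10.4444 kWh ÷ 0.19 kW = 55.0 h

55.0 h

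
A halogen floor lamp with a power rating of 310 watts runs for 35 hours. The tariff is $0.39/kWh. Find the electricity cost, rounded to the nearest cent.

$4.23

Energy = 0.31 kW × 35 h = 10.85 kWh
Cost = 10.85 kWh × $0.39/kWh = $4.23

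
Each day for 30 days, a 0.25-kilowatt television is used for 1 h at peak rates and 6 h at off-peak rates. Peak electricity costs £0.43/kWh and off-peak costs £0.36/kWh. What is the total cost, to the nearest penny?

Peak energy = 0.25 kW × 1 h × 30 = 7.5 kWh
Off-peak energy = 0.25 kW × 6 h × 30 = 45 kWh
Cost = 7.5 × £0.43 + 45 × £0.36 = £3.225 + £16.2 = £19.43

£19.43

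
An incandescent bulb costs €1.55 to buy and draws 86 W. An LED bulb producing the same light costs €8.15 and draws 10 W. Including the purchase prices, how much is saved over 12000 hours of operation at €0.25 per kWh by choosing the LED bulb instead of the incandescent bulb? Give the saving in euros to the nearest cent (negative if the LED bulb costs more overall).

incandescent bulb: €1.55 + (86/1000) kW × 12000 h × €0.25 = €1.55 + €258 = €259.55
LED bulb: €8.15 + (10/1000) kW × 12000 h × €0.25 = €8.15 + €30 = €38.15
Saving = €259.55 − €38.15 = €221.4

€221.40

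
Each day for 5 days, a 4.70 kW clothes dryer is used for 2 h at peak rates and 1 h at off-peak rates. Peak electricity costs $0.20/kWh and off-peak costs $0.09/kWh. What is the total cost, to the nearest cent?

Peak energy = 4.7 kW × 2 h × 5 = 47 kWh
Off-peak energy = 4.7 kW × 1 h × 5 = 23.5 kWh
Cost = 47 × $0.20 + 23.5 × $0.09 = $9.4 + $2.115 = $11.52

$11.52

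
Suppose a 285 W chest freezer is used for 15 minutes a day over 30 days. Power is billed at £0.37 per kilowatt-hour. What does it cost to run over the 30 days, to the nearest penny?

£0.79

Runtime = 15 min × 30 = 450 min = 7.5 h
Energy = 0.285 kW × 7.5 h = 2.1375 kWh
Cost = 2.1375 kWh × £0.37/kWh = £0.79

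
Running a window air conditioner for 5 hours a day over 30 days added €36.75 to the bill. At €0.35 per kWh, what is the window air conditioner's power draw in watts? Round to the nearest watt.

Energy = €36.75 ÷ €0.35/kWh = 105 kWh
Runtime = 5 h/day × 30 days = 150 h
Power = 105 kWh ÷ 150 h = 0.7 kW = 700 W

700 W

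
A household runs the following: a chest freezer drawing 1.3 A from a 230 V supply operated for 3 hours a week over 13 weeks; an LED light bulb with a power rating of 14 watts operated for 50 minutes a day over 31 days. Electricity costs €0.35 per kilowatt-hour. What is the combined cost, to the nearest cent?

€4.21

chest freezer: Power = 1.3 A × 230 V = 299 W = 0.299 kW
chest freezer: Runtime = 3 h/week × 13 weeks = 39 h
chest freezer: 0.299 kW × 39 h = 11.661 kWh
LED light bulb: Runtime = 50 min × 31 = 1550 min = 25.833333… h
LED light bulb: 0.014 kW × 25.833333… h = 0.361666… kWh
Total energy = 12.022666… kWh
Cost = 12.022666… × €0.35 = €4.21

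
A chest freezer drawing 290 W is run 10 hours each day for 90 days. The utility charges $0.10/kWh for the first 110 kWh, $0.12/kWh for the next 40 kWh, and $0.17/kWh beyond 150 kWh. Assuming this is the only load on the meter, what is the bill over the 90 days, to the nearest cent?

Runtime = 10 h/day × 90 days = 900 h
Energy = 0.29 kW × 900 h = 261 kWh
Tier 1 (0–110 kWh): 110 × $0.10 = $11
Tier 2 (110–150 kWh): 40 × $0.12 = $4.8
Above 150 kWh: 111 × $0.17 = $18.87
Bill = $34.67

$34.67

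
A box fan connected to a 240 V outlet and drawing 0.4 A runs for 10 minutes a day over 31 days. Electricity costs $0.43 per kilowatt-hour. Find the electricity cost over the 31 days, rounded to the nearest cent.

Power = 0.4 A × 240 V = 96 W = 0.096 kW
Runtime = 10 min × 31 = 310 min = 5.166666… h
Energy = 0.096 kW × 5.166666… h = 0.496 kWh
Cost = 0.496 kWh × $0.43/kWh = $0.21

$0.21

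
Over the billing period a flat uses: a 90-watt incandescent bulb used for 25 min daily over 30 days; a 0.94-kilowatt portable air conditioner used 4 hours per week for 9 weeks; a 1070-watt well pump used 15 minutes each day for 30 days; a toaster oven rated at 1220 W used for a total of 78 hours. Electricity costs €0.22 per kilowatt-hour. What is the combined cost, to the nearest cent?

€30.39

incandescent bulb: Runtime = 25 min × 30 = 750 min = 12.5 h
incandescent bulb: 0.09 kW × 12.5 h = 1.125 kWh
portable air conditioner: Runtime = 4 h/week × 9 weeks = 36 h
portable air conditioner: 0.94 kW × 36 h = 33.84 kWh
well pump: Runtime = 15 min × 30 = 450 min = 7.5 h
well pump: 1.07 kW × 7.5 h = 8.025 kWh
toaster oven: 1.22 kW × 78 h = 95.16 kWh
Total energy = 138.15 kWh
Cost = 138.15 × €0.22 = €30.39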